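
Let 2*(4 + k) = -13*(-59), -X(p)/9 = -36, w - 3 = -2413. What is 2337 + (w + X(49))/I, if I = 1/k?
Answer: -789300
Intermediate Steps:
w = -2410 (w = 3 - 2413 = -2410)
X(p) = 324 (X(p) = -9*(-36) = 324)
k = 759/2 (k = -4 + (-13*(-59))/2 = -4 + (1/2)*767 = -4 + 767/2 = 759/2 ≈ 379.50)
I = 2/759 (I = 1/(759/2) = 2/759 ≈ 0.0026350)
2337 + (w + X(49))/I = 2337 + (-2410 + 324)/(2/759) = 2337 - 2086*759/2 = 2337 - 791637 = -789300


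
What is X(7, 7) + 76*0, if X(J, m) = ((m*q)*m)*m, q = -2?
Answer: -686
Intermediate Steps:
X(J, m) = -2*m**3 (X(J, m) = ((m*(-2))*m)*m = ((-2*m)*m)*m = (-2*m**2)*m = -2*m**3)
X(7, 7) + 76*0 = -2*7**3 + 76*0 = -2*343 + 0 = -686 + 0 = -686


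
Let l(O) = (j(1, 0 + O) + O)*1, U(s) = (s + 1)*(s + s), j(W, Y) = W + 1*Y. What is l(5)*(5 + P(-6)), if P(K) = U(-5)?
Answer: 495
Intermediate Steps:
j(W, Y) = W + Y
U(s) = 2*s*(1 + s) (U(s) = (1 + s)*(2*s) = 2*s*(1 + s))
P(K) = 40 (P(K) = 2*(-5)*(1 - 5) = 2*(-5)*(-4) = 40)
l(O) = 1 + 2*O (l(O) = ((1 + (0 + O)) + O)*1 = ((1 + O) + O)*1 = (1 + 2*O)*1 = 1 + 2*O)
l(5)*(5 + P(-6)) = (1 + 2*5)*(5 + 40) = (1 + 10)*45 = 11*45 = 495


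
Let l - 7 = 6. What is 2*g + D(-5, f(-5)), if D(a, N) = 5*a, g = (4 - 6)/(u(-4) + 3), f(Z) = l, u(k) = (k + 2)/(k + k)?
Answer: -341/13 ≈ -26.231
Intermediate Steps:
u(k) = (2 + k)/(2*k) (u(k) = (2 + k)/((2*k)) = (2 + k)*(1/(2*k)) = (2 + k)/(2*k))
l = 13 (l = 7 + 6 = 13)
f(Z) = 13
g = -8/13 (g = (4 - 6)/((1/2)*(2 - 4)/(-4) + 3) = -2/((1/2)*(-1/4)*(-2) + 3) = -2/(1/4 + 3) = -2/13/4 = -2*4/13 = -8/13 ≈ -0.61539)
2*g + D(-5, f(-5)) = 2*(-8/13) + 5*(-5) = -16/13 - 25 = -341/13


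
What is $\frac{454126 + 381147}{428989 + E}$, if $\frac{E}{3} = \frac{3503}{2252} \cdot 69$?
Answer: $\frac{1881034796}{966808349} \approx 1.9456$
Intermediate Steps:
$E = \frac{725121}{2252}$ ($E = 3 \cdot \frac{3503}{2252} \cdot 69 = 3 \cdot \frac{241707}{2252} = \frac{725121}{2252} \approx 321.99$)
$\frac{454126 + 381147}{428989 + E} = \frac{454126 + 381147}{428989 + \frac{725121}{2252}} = \frac{835273}{\frac{966808349}{2252}} = 835273 \cdot \frac{2252}{966808349} = \frac{1881034796}{966808349}$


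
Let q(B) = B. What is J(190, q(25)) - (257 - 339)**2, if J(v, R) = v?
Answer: -6534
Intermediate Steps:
J(190, q(25)) - (257 - 339)**2 = 190 - (257 - 339)**2 = 190 - 1*(-82)**2 = 190 - 1*6724 = 190 - 6724 = -6534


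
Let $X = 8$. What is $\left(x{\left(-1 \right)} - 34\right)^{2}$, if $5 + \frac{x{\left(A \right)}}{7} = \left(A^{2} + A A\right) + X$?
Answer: $1$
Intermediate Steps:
$x{\left(A \right)} = 21 + 14 A^{2}$ ($x{\left(A \right)} = -35 + 7 \left(\left(A^{2} + A A\right) + 8\right) = -35 + 7 \left(\left(A^{2} + A^{2}\right) + 8\right) = -35 + 7 \left(2 A^{2} + 8\right) = -35 + 7 \left(8 + 2 A^{2}\right) = -35 + \left(56 + 14 A^{2}\right) = 21 + 14 A^{2}$)
$\left(x{\left(-1 \right)} - 34\right)^{2} = \left(\left(21 + 14 \left(-1\right)^{2}\right) - 34\right)^{2} = \left(\left(21 + 14 \cdot 1\right) - 34\right)^{2} = \left(\left(21 + 14\right) - 34\right)^{2} = \left(35 - 34\right)^{2} = 1^{2} = 1$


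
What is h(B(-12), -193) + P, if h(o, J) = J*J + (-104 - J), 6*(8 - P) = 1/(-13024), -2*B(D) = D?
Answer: 2918365825/78144 ≈ 37346.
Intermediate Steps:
B(D) = -D/2
P = 625153/78144 (P = 8 - ⅙/(-13024) = 8 - ⅙*(-1/13024) = 8 + 1/78144 = 625153/78144 ≈ 8.0000)
h(o, J) = -104 + J² - J (h(o, J) = J² + (-104 - J) = -104 + J² - J)
h(B(-12), -193) + P = (-104 + (-193)² - 1*(-193)) + 625153/78144 = (-104 + 37249 + 193) + 625153/78144 = 37338 + 625153/78144 = 2918365825/78144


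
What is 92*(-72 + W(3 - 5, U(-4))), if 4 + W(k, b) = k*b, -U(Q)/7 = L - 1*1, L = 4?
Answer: -3128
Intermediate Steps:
U(Q) = -21 (U(Q) = -7*(4 - 1*1) = -7*(4 - 1) = -7*3 = -21)
W(k, b) = -4 + b*k (W(k, b) = -4 + k*b = -4 + b*k)
92*(-72 + W(3 - 5, U(-4))) = 92*(-72 + (-4 - 21*(3 - 5))) = 92*(-72 + (-4 - 21*(-2))) = 92*(-72 + (-4 + 42)) = 92*(-72 + 38) = 92*(-34) = -3128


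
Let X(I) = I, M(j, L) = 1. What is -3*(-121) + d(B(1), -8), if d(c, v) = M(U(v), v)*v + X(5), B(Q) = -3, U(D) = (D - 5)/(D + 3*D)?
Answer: 360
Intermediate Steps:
U(D) = (-5 + D)/(4*D) (U(D) = (-5 + D)/((4*D)) = (-5 + D)*(1/(4*D)) = (-5 + D)/(4*D))
d(c, v) = 5 + v (d(c, v) = 1*v + 5 = v + 5 = 5 + v)
-3*(-121) + d(B(1), -8) = -3*(-121) + (5 - 8) = 363 - 3 = 360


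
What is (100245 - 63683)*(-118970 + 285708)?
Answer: 6096274756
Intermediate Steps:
(100245 - 63683)*(-118970 + 285708) = 36562*166738 = 6096274756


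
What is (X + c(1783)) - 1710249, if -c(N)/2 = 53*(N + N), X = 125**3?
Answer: -135120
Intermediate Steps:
X = 1953125
c(N) = -212*N (c(N) = -106*(N + N) = -106*2*N = -212*N)
(X + c(1783)) - 1710249 = (1953125 - 212*1783) - 1710249 = (1953125 - 377996) - 1710249 = 1575129 - 1710249 = -135120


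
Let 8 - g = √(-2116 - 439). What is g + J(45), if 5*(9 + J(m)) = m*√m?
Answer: -1 + 27*√5 - I*√2555 ≈ 59.374 - 50.547*I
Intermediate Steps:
g = 8 - I*√2555 (g = 8 - √(-2116 - 439) = 8 - √(-2555) = 8 - I*√2555 ≈ 8.0 - 50.547*I)
J(m) = -9 + m^(3/2)/5 (J(m) = -9 + (m*√m)/5 = -9 + m^(3/2)/5)
g + J(45) = (8 - I*√2555) + (-9 + 45^(3/2)/5) = (8 - I*√2555) + (-9 + (135*√5)/5) = (8 - I*√2555) + (-9 + 27*√5) = -1 + 27*√5 - I*√2555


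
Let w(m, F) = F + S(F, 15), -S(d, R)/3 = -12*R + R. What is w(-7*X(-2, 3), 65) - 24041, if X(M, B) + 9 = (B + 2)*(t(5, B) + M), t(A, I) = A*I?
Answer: -23481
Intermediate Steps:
X(M, B) = -9 + (2 + B)*(M + 5*B) (X(M, B) = -9 + (B + 2)*(5*B + M) = -9 + (2 + B)*(M + 5*B))
S(d, R) = 33*R (S(d, R) = -3*(-12*R + R) = -(-33)*R = 33*R)
w(m, F) = 495 + F (w(m, F) = F + 33*15 = F + 495 = 495 + F)
w(-7*X(-2, 3), 65) - 24041 = (495 + 65) - 24041 = 560 - 24041 = -23481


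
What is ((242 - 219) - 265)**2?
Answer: 58564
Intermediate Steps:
((242 - 219) - 265)**2 = (23 - 265)**2 = (-242)**2 = 58564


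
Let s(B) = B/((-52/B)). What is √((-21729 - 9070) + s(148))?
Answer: I*√5276219/13 ≈ 176.69*I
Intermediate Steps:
s(B) = -B²/52 (s(B) = B*(-B/52) = -B²/52)
√((-21729 - 9070) + s(148)) = √((-21729 - 9070) - 1/52*148²) = √(-30799 - 1/52*21904) = √(-30799 - 5476/13) = √(-405863/13) = I*√5276219/13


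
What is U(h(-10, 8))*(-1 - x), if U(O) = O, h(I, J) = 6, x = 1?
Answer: -12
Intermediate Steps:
U(h(-10, 8))*(-1 - x) = 6*(-1 - 1*1) = 6*(-1 - 1) = 6*(-2) = -12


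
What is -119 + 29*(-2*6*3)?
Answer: -1163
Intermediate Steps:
-119 + 29*(-2*6*3) = -119 + 29*(-12*3) = -119 + 29*(-36) = -119 - 1044 = -1163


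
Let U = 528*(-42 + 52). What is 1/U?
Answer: 1/5280 ≈ 0.00018939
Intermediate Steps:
U = 5280 (U = 528*10 = 5280)
1/U = 1/5280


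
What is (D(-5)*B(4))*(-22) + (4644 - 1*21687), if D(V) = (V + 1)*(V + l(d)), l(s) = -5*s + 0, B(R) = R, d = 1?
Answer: -20563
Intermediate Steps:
l(s) = -5*s
D(V) = (1 + V)*(-5 + V) (D(V) = (V + 1)*(V - 5*1) = (1 + V)*(V - 5) = (1 + V)*(-5 + V))
(D(-5)*B(4))*(-22) + (4644 - 1*21687) = ((-5 + (-5)² - 4*(-5))*4)*(-22) + (4644 - 1*21687) = ((-5 + 25 + 20)*4)*(-22) + (4644 - 21687) = (40*4)*(-22) - 17043 = 160*(-22) - 17043 = -3520 - 17043 = -20563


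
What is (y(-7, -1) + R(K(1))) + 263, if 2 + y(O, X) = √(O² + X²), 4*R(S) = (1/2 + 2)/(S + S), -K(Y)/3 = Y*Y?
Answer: 12523/48 + 5*√2 ≈ 267.97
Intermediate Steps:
K(Y) = -3*Y² (K(Y) = -3*Y*Y = -3*Y²)
R(S) = 5/(16*S) (R(S) = ((1/2 + 2)/(S + S))/4 = ((½ + 2)/((2*S)))/4 = (5*(1/(2*S))/2)/4 = (5/(4*S))/4 = 5/(16*S))
y(O, X) = -2 + √(O² + X²)
(y(-7, -1) + R(K(1))) + 263 = ((-2 + √((-7)² + (-1)²)) + 5/(16*((-3*1²)))) + 263 = ((-2 + √(49 + 1)) + 5/(16*((-3*1)))) + 263 = ((-2 + √50) + (5/16)/(-3)) + 263 = ((-2 + 5*√2) + (5/16)*(-⅓)) + 263 = ((-2 + 5*√2) - 5/48) + 263 = (-101/48 + 5*√2) + 263 = 12523/48 + 5*√2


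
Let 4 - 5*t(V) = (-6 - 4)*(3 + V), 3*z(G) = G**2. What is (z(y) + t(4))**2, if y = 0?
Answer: 5476/25 ≈ 219.04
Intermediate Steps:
z(G) = G**2/3
t(V) = 34/5 + 2*V (t(V) = 4/5 - (-6 - 4)*(3 + V)/5 = 4/5 - (-2)*(3 + V) = 4/5 - (-30 - 10*V)/5 = 4/5 + (6 + 2*V) = 34/5 + 2*V)
(z(y) + t(4))**2 = ((1/3)*0**2 + (34/5 + 2*4))**2 = ((1/3)*0 + (34/5 + 8))**2 = (0 + 74/5)**2 = (74/5)**2 = 5476/25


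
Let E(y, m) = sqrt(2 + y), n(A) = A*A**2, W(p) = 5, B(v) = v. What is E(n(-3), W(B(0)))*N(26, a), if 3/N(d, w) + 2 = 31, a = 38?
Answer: 15*I/29 ≈ 0.51724*I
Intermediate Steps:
n(A) = A**3
N(d, w) = 3/29 (N(d, w) = 3/(-2 + 31) = 3/29)
E(n(-3), W(B(0)))*N(26, a) = sqrt(2 + (-3)**3)*(3/29) = sqrt(2 - 27)*(3/29) = sqrt(-25)*(3/29) = (5*I)*(3/29) = 15*I/29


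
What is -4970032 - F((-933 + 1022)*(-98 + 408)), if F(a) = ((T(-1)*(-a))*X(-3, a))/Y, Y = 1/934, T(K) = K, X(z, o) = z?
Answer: 72337148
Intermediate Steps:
Y = 1/934 ≈ 0.0010707
F(a) = -2802*a (F(a) = (-(-1)*a*(-3))/(1/934) = (a*(-3))*934 = -3*a*934 = -2802*a)
-4970032 - F((-933 + 1022)*(-98 + 408)) = -4970032 - (-2802)*(-933 + 1022)*(-98 + 408) = -4970032 - (-2802)*89*310 = -4970032 - (-2802)*27590 = -4970032 - 1*(-77307180) = -4970032 + 77307180 = 72337148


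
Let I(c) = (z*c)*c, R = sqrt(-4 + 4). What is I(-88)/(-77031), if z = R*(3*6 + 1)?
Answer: 0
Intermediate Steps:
R = 0 (R = sqrt(0) = 0)
z = 0 (z = 0*(3*6 + 1) = 0*(18 + 1) = 0*19 = 0)
I(c) = 0 (I(c) = (0*c)*c = 0*c = 0)
I(-88)/(-77031) = 0/(-77031) = 0*(-1/77031) = 0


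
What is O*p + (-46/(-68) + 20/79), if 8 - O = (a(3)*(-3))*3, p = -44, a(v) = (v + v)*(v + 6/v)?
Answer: -32852655/2686 ≈ -12231.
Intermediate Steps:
a(v) = 2*v*(v + 6/v) (a(v) = (2*v)*(v + 6/v) = 2*v*(v + 6/v))
O = 278 (O = 8 - (12 + 2*3²)*(-3)*3 = 8 - (12 + 2*9)*(-3)*3 = 8 - (12 + 18)*(-3)*3 = 8 - 30*(-3)*3 = 8 - (-90)*3 = 8 - 1*(-270) = 8 + 270 = 278)
O*p + (-46/(-68) + 20/79) = 278*(-44) + (-46/(-68) + 20/79) = -12232 + (-46*(-1/68) + 20*(1/79)) = -12232 + (23/34 + 20/79) = -12232 + 2497/2686 = -32852655/2686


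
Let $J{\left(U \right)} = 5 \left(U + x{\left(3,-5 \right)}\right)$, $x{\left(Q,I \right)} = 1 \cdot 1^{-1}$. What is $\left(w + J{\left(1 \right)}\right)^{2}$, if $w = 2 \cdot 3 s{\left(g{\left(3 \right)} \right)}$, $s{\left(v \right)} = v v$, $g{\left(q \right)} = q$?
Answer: $4096$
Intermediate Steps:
$x{\left(Q,I \right)} = 1$ ($x{\left(Q,I \right)} = 1 \cdot 1 = 1$)
$s{\left(v \right)} = v^{2}$
$J{\left(U \right)} = 5 + 5 U$ ($J{\left(U \right)} = 5 \left(U + 1\right) = 5 \left(1 + U\right) = 5 + 5 U$)
$w = 54$ ($w = 2 \cdot 3 \cdot 3^{2} = 6 \cdot 9 = 54$)
$\left(w + J{\left(1 \right)}\right)^{2} = \left(54 + \left(5 + 5 \cdot 1\right)\right)^{2} = \left(54 + \left(5 + 5\right)\right)^{2} = \left(54 + 10\right)^{2} = 64^{2} = 4096$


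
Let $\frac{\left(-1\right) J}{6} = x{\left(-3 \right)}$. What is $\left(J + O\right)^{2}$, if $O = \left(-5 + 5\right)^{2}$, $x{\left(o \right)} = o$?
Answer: $324$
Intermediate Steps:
$J = 18$ ($J = \left(-6\right) \left(-3\right) = 18$)
$O = 0$ ($O = 0^{2} = 0$)
$\left(J + O\right)^{2} = \left(18 + 0\right)^{2} = 18^{2} = 324$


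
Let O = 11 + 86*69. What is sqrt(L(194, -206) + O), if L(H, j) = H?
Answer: sqrt(6139) ≈ 78.352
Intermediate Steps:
O = 5945 (O = 11 + 5934 = 5945)
sqrt(L(194, -206) + O) = sqrt(194 + 5945) = sqrt(6139)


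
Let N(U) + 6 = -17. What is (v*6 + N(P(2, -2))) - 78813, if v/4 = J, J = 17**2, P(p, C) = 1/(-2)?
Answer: -71900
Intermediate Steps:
P(p, C) = -1/2 (P(p, C) = 1*(-1/2) = -1/2)
N(U) = -23 (N(U) = -6 - 17 = -23)
J = 289
v = 1156 (v = 4*289 = 1156)
(v*6 + N(P(2, -2))) - 78813 = (1156*6 - 23) - 78813 = (6936 - 23) - 78813 = 6913 - 78813 = -71900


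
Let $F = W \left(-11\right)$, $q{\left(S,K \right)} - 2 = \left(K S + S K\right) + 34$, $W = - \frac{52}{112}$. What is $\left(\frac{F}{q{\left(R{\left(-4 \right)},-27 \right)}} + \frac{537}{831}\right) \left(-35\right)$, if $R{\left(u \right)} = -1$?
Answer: $- \frac{490691}{19944} \approx -24.603$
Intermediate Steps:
$W = - \frac{13}{28}$ ($W = \left(-52\right) \frac{1}{112} = - \frac{13}{28} \approx -0.46429$)
$q{\left(S,K \right)} = 36 + 2 K S$ ($q{\left(S,K \right)} = 2 + \left(\left(K S + S K\right) + 34\right) = 2 + \left(\left(K S + K S\right) + 34\right) = 2 + \left(2 K S + 34\right) = 2 + \left(34 + 2 K S\right) = 36 + 2 K S$)
$F = \frac{143}{28}$ ($F = \left(- \frac{13}{28}\right) \left(-11\right) = \frac{143}{28} \approx 5.1071$)
$\left(\frac{F}{q{\left(R{\left(-4 \right)},-27 \right)}} + \frac{537}{831}\right) \left(-35\right) = \left(\frac{143}{28 \left(36 + 2 \left(-27\right) \left(-1\right)\right)} + \frac{537}{831}\right) \left(-35\right) = \left(\frac{143}{28 \left(36 + 54\right)} + 537 \cdot \frac{1}{831}\right) \left(-35\right) = \left(\frac{143}{28 \cdot 90} + \frac{179}{277}\right) \left(-35\right) = \left(\frac{143}{28} \cdot \frac{1}{90} + \frac{179}{277}\right) \left(-35\right) = \left(\frac{143}{2520} + \frac{179}{277}\right) \left(-35\right) = \frac{490691}{698040} \left(-35\right) = - \frac{490691}{19944}$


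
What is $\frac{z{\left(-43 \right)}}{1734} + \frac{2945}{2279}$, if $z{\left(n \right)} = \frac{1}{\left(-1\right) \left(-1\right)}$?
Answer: $\frac{5108909}{3951786} \approx 1.2928$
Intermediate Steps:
$z{\left(n \right)} = 1$ ($z{\left(n \right)} = 1^{-1} = 1$)
$\frac{z{\left(-43 \right)}}{1734} + \frac{2945}{2279} = 1 \cdot \frac{1}{1734} + \frac{2945}{2279} = 1 \cdot \frac{1}{1734} + 2945 \cdot \frac{1}{2279} = \frac{1}{1734} + \frac{2945}{2279} = \frac{5108909}{3951786}$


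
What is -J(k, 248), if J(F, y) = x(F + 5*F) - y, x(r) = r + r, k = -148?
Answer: 2024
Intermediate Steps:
x(r) = 2*r
J(F, y) = -y + 12*F (J(F, y) = 2*(F + 5*F) - y = 2*(6*F) - y = 12*F - y = -y + 12*F)
-J(k, 248) = -(-1*248 + 12*(-148)) = -(-248 - 1776) = -1*(-2024) = 2024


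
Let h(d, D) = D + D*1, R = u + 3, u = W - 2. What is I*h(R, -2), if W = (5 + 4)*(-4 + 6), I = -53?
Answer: 212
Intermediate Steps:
W = 18 (W = 9*2 = 18)
u = 16 (u = 18 - 2 = 16)
R = 19 (R = 16 + 3 = 19)
h(d, D) = 2*D (h(d, D) = D + D = 2*D)
I*h(R, -2) = -106*(-2) = -53*(-4) = 212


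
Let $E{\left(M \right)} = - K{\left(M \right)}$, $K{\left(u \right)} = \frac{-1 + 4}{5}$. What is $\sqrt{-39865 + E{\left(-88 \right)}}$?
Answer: $\frac{4 i \sqrt{62290}}{5} \approx 199.66 i$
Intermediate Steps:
$K{\left(u \right)} = \frac{3}{5}$ ($K{\left(u \right)} = 3 \cdot \frac{1}{5} = \frac{3}{5}$)
$E{\left(M \right)} = - \frac{3}{5}$ ($E{\left(M \right)} = \left(-1\right) \frac{3}{5} = - \frac{3}{5}$)
$\sqrt{-39865 + E{\left(-88 \right)}} = \sqrt{-39865 - \frac{3}{5}} = \sqrt{- \frac{199328}{5}} = \frac{4 i \sqrt{62290}}{5}$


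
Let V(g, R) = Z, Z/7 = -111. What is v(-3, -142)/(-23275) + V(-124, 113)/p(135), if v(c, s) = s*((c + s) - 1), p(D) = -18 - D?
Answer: 4970893/1187025 ≈ 4.1877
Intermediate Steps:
Z = -777 (Z = 7*(-111) = -777)
V(g, R) = -777
v(c, s) = s*(-1 + c + s)
v(-3, -142)/(-23275) + V(-124, 113)/p(135) = -142*(-1 - 3 - 142)/(-23275) - 777/(-18 - 1*135) = -142*(-146)*(-1/23275) - 777/(-18 - 135) = 20732*(-1/23275) - 777/(-153) = -20732/23275 - 777*(-1/153) = -20732/23275 + 259/51 = 4970893/1187025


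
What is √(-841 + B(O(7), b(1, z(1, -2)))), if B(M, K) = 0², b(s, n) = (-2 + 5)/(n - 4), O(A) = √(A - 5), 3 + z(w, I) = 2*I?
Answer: 29*I ≈ 29.0*I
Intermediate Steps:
z(w, I) = -3 + 2*I
O(A) = √(-5 + A)
b(s, n) = 3/(-4 + n)
B(M, K) = 0
√(-841 + B(O(7), b(1, z(1, -2)))) = √(-841 + 0) = √(-841) = 29*I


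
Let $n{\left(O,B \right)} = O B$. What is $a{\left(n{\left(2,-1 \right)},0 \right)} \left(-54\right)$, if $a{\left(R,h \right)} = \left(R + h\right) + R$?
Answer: $216$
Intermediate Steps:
$n{\left(O,B \right)} = B O$
$a{\left(R,h \right)} = h + 2 R$
$a{\left(n{\left(2,-1 \right)},0 \right)} \left(-54\right) = \left(0 + 2 \left(\left(-1\right) 2\right)\right) \left(-54\right) = \left(0 + 2 \left(-2\right)\right) \left(-54\right) = \left(0 - 4\right) \left(-54\right) = \left(-4\right) \left(-54\right) = 216$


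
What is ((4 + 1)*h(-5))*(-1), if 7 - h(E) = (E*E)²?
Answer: 3090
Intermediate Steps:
h(E) = 7 - E⁴ (h(E) = 7 - (E*E)² = 7 - (E²)² = 7 - E⁴)
((4 + 1)*h(-5))*(-1) = ((4 + 1)*(7 - 1*(-5)⁴))*(-1) = (5*(7 - 1*625))*(-1) = (5*(7 - 625))*(-1) = (5*(-618))*(-1) = -3090*(-1) = 3090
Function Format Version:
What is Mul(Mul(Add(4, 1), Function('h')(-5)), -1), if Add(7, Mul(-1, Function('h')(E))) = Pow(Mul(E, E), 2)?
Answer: 3090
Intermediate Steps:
Function('h')(E) = Add(7, Mul(-1, Pow(E, 4))) (Function('h')(E) = Add(7, Mul(-1, Pow(Mul(E, E), 2))) = Add(7, Mul(-1, Pow(Pow(E, 2), 2))) = Add(7, Mul(-1, Pow(E, 4))))
Mul(Mul(Add(4, 1), Function('h')(-5)), -1) = Mul(Mul(Add(4, 1), Add(7, Mul(-1, Pow(-5, 4)))), -1) = Mul(Mul(5, Add(7, Mul(-1, 625))), -1) = Mul(Mul(5, Add(7, -625)), -1) = Mul(Mul(5, -618), -1) = Mul(-3090, -1) = 3090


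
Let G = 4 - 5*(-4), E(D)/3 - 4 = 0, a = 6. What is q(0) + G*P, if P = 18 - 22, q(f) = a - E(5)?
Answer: -102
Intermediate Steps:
E(D) = 12 (E(D) = 12 + 3*0 = 12 + 0 = 12)
q(f) = -6 (q(f) = 6 - 1*12 = 6 - 12 = -6)
G = 24 (G = 4 + 20 = 24)
P = -4
q(0) + G*P = -6 + 24*(-4) = -6 - 96 = -102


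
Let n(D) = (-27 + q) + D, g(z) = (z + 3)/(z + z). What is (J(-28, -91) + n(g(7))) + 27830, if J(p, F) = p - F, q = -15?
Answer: 194962/7 ≈ 27852.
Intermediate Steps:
g(z) = (3 + z)/(2*z) (g(z) = (3 + z)/((2*z)) = (3 + z)*(1/(2*z)) = (3 + z)/(2*z))
n(D) = -42 + D (n(D) = (-27 - 15) + D = -42 + D)
(J(-28, -91) + n(g(7))) + 27830 = ((-28 - 1*(-91)) + (-42 + (1/2)*(3 + 7)/7)) + 27830 = ((-28 + 91) + (-42 + (1/2)*(1/7)*10)) + 27830 = (63 + (-42 + 5/7)) + 27830 = (63 - 289/7) + 27830 = 152/7 + 27830 = 194962/7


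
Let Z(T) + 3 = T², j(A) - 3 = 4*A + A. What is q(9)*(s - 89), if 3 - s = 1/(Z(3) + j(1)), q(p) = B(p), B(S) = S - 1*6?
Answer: -3615/14 ≈ -258.21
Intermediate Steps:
j(A) = 3 + 5*A (j(A) = 3 + (4*A + A) = 3 + 5*A)
Z(T) = -3 + T²
B(S) = -6 + S (B(S) = S - 6 = -6 + S)
q(p) = -6 + p
s = 41/14 (s = 3 - 1/((-3 + 3²) + (3 + 5*1)) = 3 - 1/((-3 + 9) + (3 + 5)) = 3 - 1/(6 + 8) = 3 - 1/14 = 41/14 ≈ 2.9286)
q(9)*(s - 89) = (-6 + 9)*(41/14 - 89) = 3*(-1205/14) = -3615/14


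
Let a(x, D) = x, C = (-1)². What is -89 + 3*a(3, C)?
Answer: -80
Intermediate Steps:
C = 1
-89 + 3*a(3, C) = -89 + 3*3 = -89 + 9 = -80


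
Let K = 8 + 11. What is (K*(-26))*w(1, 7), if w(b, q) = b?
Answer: -494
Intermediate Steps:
K = 19
(K*(-26))*w(1, 7) = (19*(-26))*1 = -494*1 = -494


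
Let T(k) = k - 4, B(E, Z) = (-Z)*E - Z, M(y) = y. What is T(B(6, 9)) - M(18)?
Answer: -85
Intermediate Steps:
B(E, Z) = -Z - E*Z (B(E, Z) = -E*Z - Z = -Z - E*Z)
T(k) = -4 + k
T(B(6, 9)) - M(18) = (-4 - 1*9*(1 + 6)) - 1*18 = (-4 - 1*9*7) - 18 = (-4 - 63) - 18 = -67 - 18 = -85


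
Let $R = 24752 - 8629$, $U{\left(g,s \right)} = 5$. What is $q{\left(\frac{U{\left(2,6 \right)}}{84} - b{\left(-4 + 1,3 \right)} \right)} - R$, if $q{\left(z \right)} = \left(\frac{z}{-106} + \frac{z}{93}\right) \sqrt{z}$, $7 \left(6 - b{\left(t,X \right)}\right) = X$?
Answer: $-16123 - \frac{6019 i \sqrt{9723}}{34779024} \approx -16123.0 - 0.017065 i$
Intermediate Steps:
$b{\left(t,X \right)} = 6 - \frac{X}{7}$
$q{\left(z \right)} = \frac{13 z^{\frac{3}{2}}}{9858}$ ($q{\left(z \right)} = \left(z \left(- \frac{1}{106}\right) + z \frac{1}{93}\right) \sqrt{z} = \left(- \frac{z}{106} + \frac{z}{93}\right) \sqrt{z} = \frac{13 z}{9858} \sqrt{z} = \frac{13 z^{\frac{3}{2}}}{9858}$)
$R = 16123$
$q{\left(\frac{U{\left(2,6 \right)}}{84} - b{\left(-4 + 1,3 \right)} \right)} - R = \frac{13 \left(\frac{5}{84} - \left(6 - \frac{3}{7}\right)\right)^{\frac{3}{2}}}{9858} - 16123 = \frac{13 \left(5 \cdot \frac{1}{84} - \left(6 - \frac{3}{7}\right)\right)^{\frac{3}{2}}}{9858} - 16123 = \frac{13 \left(\frac{5}{84} - \frac{39}{7}\right)^{\frac{3}{2}}}{9858} - 16123 = \frac{13 \left(- \frac{463}{84}\right)^{\frac{3}{2}}}{9858} - 16123 = \frac{13 \left(- \frac{463 i \sqrt{9723}}{3528}\right)}{9858} - 16123 = - \frac{6019 i \sqrt{9723}}{34779024} - 16123 = -16123 - \frac{6019 i \sqrt{9723}}{34779024}$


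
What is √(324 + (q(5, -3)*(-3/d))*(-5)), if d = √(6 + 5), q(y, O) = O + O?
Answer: 3*√(4356 - 110*√11)/11 ≈ 17.230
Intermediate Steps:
q(y, O) = 2*O
d = √11 ≈ 3.3166
√(324 + (q(5, -3)*(-3/d))*(-5)) = √(324 + ((2*(-3))*(-3*√11/11))*(-5)) = √(324 - (-18)*√11/11*(-5)) = √(324 + (18*√11/11)*(-5)) = √(324 - 90*√11/11)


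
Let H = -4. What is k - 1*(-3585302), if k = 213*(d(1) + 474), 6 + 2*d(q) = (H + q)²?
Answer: 7373167/2 ≈ 3.6866e+6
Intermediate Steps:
d(q) = -3 + (-4 + q)²/2
k = 202563/2 (k = 213*((-3 + (-4 + 1)²/2) + 474) = 213*((-3 + (½)*(-3)²) + 474) = 213*((-3 + (½)*9) + 474) = 213*((-3 + 9/2) + 474) = 213*(3/2 + 474) = 213*(951/2) = 202563/2 ≈ 1.0128e+5)
k - 1*(-3585302) = 202563/2 - 1*(-3585302) = 202563/2 + 3585302 = 7373167/2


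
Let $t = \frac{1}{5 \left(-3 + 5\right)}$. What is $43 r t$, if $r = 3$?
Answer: $\frac{129}{10} \approx 12.9$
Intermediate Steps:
$t = \frac{1}{10}$ ($t = \frac{1}{5 \cdot 2} = \frac{1}{10} \approx 0.1$)
$43 r t = 43 \cdot 3 \cdot \frac{1}{10} = 129 \cdot \frac{1}{10} = \frac{129}{10}$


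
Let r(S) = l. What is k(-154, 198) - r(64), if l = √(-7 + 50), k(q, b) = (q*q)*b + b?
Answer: 4695966 - √43 ≈ 4.6960e+6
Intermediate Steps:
k(q, b) = b + b*q² (k(q, b) = q²*b + b = b*q² + b = b + b*q²)
l = √43 ≈ 6.5574
r(S) = √43
k(-154, 198) - r(64) = 198*(1 + (-154)²) - √43 = 198*(1 + 23716) - √43 = 198*23717 - √43 = 4695966 - √43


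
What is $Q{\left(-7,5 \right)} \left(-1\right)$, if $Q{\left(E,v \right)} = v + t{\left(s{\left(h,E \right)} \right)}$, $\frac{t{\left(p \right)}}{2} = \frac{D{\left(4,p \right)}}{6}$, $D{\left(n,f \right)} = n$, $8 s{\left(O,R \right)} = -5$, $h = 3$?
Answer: $- \frac{19}{3} \approx -6.3333$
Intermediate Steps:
$s{\left(O,R \right)} = - \frac{5}{8}$ ($s{\left(O,R \right)} = \frac{1}{8} \left(-5\right) = - \frac{5}{8}$)
$t{\left(p \right)} = \frac{4}{3}$ ($t{\left(p \right)} = 2 \cdot \frac{4}{6} = 2 \cdot 4 \cdot \frac{1}{6} = 2 \cdot \frac{2}{3} = \frac{4}{3}$)
$Q{\left(E,v \right)} = \frac{4}{3} + v$ ($Q{\left(E,v \right)} = v + \frac{4}{3} = \frac{4}{3} + v$)
$Q{\left(-7,5 \right)} \left(-1\right) = \left(\frac{4}{3} + 5\right) \left(-1\right) = \frac{19}{3} \left(-1\right) = - \frac{19}{3}$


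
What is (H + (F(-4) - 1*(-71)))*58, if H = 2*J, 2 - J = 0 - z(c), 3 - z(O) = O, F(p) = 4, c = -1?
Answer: 5046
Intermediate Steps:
z(O) = 3 - O
J = 6 (J = 2 - (0 - (3 - 1*(-1))) = 2 - (0 - (3 + 1)) = 2 - (0 - 1*4) = 2 - (0 - 4) = 2 - 1*(-4) = 2 + 4 = 6)
H = 12 (H = 2*6 = 12)
(H + (F(-4) - 1*(-71)))*58 = (12 + (4 - 1*(-71)))*58 = (12 + (4 + 71))*58 = (12 + 75)*58 = 87*58 = 5046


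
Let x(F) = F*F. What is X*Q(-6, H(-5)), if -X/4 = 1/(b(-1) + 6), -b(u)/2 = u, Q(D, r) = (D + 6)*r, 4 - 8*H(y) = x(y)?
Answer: 0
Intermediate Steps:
x(F) = F²
H(y) = ½ - y²/8
Q(D, r) = r*(6 + D) (Q(D, r) = (6 + D)*r = r*(6 + D))
b(u) = -2*u
X = -½ (X = -4/(-2*(-1) + 6) = -4/(2 + 6) = -4/8 = -4*⅛ = -½ ≈ -0.50000)
X*Q(-6, H(-5)) = -(½ - ⅛*(-5)²)*(6 - 6)/2 = -(½ - ⅛*25)*0/2 = -(½ - 25/8)*0/2 = -(-21)*0/16 = -½*0 = 0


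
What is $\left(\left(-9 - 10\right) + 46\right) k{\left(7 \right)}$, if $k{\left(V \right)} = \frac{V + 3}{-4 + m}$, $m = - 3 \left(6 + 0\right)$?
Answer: $- \frac{135}{11} \approx -12.273$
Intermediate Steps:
$m = -18$ ($m = \left(-3\right) 6 = -18$)
$k{\left(V \right)} = - \frac{3}{22} - \frac{V}{22}$ ($k{\left(V \right)} = \frac{V + 3}{-4 - 18} = \frac{3 + V}{-22} = \left(3 + V\right) \left(- \frac{1}{22}\right) = - \frac{3}{22} - \frac{V}{22}$)
$\left(\left(-9 - 10\right) + 46\right) k{\left(7 \right)} = \left(\left(-9 - 10\right) + 46\right) \left(- \frac{3}{22} - \frac{7}{22}\right) = \left(-19 + 46\right) \left(- \frac{5}{11}\right) = 27 \left(- \frac{5}{11}\right) = - \frac{135}{11}$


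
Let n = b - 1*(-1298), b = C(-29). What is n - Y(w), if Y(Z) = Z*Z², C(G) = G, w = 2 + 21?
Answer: -10898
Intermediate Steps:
w = 23
b = -29
Y(Z) = Z³
n = 1269 (n = -29 - 1*(-1298) = -29 + 1298 = 1269)
n - Y(w) = 1269 - 1*23³ = 1269 - 1*12167 = 1269 - 12167 = -10898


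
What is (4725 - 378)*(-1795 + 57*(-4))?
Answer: -8793981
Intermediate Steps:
(4725 - 378)*(-1795 + 57*(-4)) = 4347*(-1795 - 228) = 4347*(-2023) = -8793981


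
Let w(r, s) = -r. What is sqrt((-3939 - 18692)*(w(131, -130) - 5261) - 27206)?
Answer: sqrt(121999146) ≈ 11045.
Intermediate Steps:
sqrt((-3939 - 18692)*(w(131, -130) - 5261) - 27206) = sqrt((-3939 - 18692)*(-1*131 - 5261) - 27206) = sqrt(-22631*(-131 - 5261) - 27206) = sqrt(-22631*(-5392) - 27206) = sqrt(122026352 - 27206) = sqrt(121999146)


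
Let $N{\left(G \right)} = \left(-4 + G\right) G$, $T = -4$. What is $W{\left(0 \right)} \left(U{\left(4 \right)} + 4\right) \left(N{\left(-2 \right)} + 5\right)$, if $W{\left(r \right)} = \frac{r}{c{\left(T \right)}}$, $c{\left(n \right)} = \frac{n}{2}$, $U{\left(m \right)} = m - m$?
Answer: $0$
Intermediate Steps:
$N{\left(G \right)} = G \left(-4 + G\right)$
$U{\left(m \right)} = 0$
$c{\left(n \right)} = \frac{n}{2}$ ($c{\left(n \right)} = n \frac{1}{2} = \frac{n}{2}$)
$W{\left(r \right)} = - \frac{r}{2}$ ($W{\left(r \right)} = \frac{r}{\frac{1}{2} \left(-4\right)} = \frac{r}{-2} = r \left(- \frac{1}{2}\right) = - \frac{r}{2}$)
$W{\left(0 \right)} \left(U{\left(4 \right)} + 4\right) \left(N{\left(-2 \right)} + 5\right) = \left(- \frac{1}{2}\right) 0 \left(0 + 4\right) \left(- 2 \left(-4 - 2\right) + 5\right) = 0 \cdot 4 \left(\left(-2\right) \left(-6\right) + 5\right) = 0 \cdot 4 \left(12 + 5\right) = 0 \cdot 4 \cdot 17 = 0 \cdot 68 = 0$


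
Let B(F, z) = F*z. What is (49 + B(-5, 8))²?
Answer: 81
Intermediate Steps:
(49 + B(-5, 8))² = (49 - 5*8)² = (49 - 40)² = 9² = 81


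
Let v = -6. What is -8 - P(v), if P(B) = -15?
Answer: 7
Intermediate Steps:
-8 - P(v) = -8 - 1*(-15) = -8 + 15 = 7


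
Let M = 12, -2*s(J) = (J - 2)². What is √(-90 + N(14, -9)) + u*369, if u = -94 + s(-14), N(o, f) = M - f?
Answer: -81918 + I*√69 ≈ -81918.0 + 8.3066*I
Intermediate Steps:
s(J) = -(-2 + J)²/2 (s(J) = -(J - 2)²/2 = -(-2 + J)²/2)
N(o, f) = 12 - f
u = -222 (u = -94 - (-2 - 14)²/2 = -94 - ½*(-16)² = -94 - ½*256 = -94 - 128 = -222)
√(-90 + N(14, -9)) + u*369 = √(-90 + (12 - 1*(-9))) - 222*369 = √(-90 + (12 + 9)) - 81918 = √(-90 + 21) - 81918 = √(-69) - 81918 = I*√69 - 81918 = -81918 + I*√69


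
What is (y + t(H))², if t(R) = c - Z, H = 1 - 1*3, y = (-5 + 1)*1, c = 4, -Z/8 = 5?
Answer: 1600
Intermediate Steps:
Z = -40 (Z = -8*5 = -40)
y = -4 (y = -4*1 = -4)
H = -2 (H = 1 - 3 = -2)
t(R) = 44 (t(R) = 4 - 1*(-40) = 4 + 40 = 44)
(y + t(H))² = (-4 + 44)² = 40² = 1600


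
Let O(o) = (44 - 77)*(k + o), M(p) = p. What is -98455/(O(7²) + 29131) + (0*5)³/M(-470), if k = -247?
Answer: -2813/1019 ≈ -2.7606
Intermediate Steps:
O(o) = 8151 - 33*o (O(o) = (44 - 77)*(-247 + o) = -33*(-247 + o) = 8151 - 33*o)
-98455/(O(7²) + 29131) + (0*5)³/M(-470) = -98455/((8151 - 33*7²) + 29131) + (0*5)³/(-470) = -98455/((8151 - 33*49) + 29131) + 0³*(-1/470) = -98455/((8151 - 1617) + 29131) + 0*(-1/470) = -98455/(6534 + 29131) + 0 = -98455/35665 + 0 = -98455*1/35665 + 0 = -2813/1019 + 0 = -2813/1019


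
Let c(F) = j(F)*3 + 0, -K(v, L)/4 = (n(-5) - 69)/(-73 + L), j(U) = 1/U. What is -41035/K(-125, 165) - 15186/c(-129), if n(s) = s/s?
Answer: 43460059/68 ≈ 6.3912e+5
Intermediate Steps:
n(s) = 1
K(v, L) = 272/(-73 + L) (K(v, L) = -4*(1 - 69)/(-73 + L) = -(-272)/(-73 + L) = 272/(-73 + L))
c(F) = 3/F (c(F) = 3/F + 0 = 3/F)
-41035/K(-125, 165) - 15186/c(-129) = -41035/(272/(-73 + 165)) - 15186/(3/(-129)) = -41035/(272/92) - 15186/(3*(-1/129)) = -41035/(272*(1/92)) - 15186/(-1/43) = -41035/68/23 - 15186*(-43) = -41035*23/68 + 652998 = -943805/68 + 652998 = 43460059/68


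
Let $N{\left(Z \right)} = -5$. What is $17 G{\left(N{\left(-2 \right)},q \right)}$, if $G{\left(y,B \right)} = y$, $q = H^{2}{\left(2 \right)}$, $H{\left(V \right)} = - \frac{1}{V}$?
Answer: $-85$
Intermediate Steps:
$q = \frac{1}{4}$ ($q = \left(- \frac{1}{2}\right)^{2} = \frac{1}{4} \approx 0.25$)
$17 G{\left(N{\left(-2 \right)},q \right)} = 17 \left(-5\right) = -85$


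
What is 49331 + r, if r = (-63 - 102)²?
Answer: 76556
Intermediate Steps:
r = 27225 (r = (-165)² = 27225)
49331 + r = 49331 + 27225 = 76556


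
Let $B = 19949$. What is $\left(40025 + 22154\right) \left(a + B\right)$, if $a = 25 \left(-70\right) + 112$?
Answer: $1138559669$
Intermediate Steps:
$a = -1638$ ($a = -1750 + 112 = -1638$)
$\left(40025 + 22154\right) \left(a + B\right) = \left(40025 + 22154\right) \left(-1638 + 19949\right) = 62179 \cdot 18311 = 1138559669$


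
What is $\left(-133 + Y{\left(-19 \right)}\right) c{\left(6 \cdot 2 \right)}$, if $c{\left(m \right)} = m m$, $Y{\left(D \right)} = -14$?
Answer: $-21168$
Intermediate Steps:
$c{\left(m \right)} = m^{2}$
$\left(-133 + Y{\left(-19 \right)}\right) c{\left(6 \cdot 2 \right)} = \left(-133 - 14\right) \left(6 \cdot 2\right)^{2} = - 147 \cdot 12^{2} = \left(-147\right) 144 = -21168$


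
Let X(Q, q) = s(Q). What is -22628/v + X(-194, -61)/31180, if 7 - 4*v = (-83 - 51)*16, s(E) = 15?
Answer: -564426379/13413636 ≈ -42.079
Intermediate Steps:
X(Q, q) = 15
v = 2151/4 (v = 7/4 - (-83 - 51)*16/4 = 7/4 - (-67)*16/2 = 7/4 - 1/4*(-2144) = 7/4 + 536 = 2151/4 ≈ 537.75)
-22628/v + X(-194, -61)/31180 = -22628/2151/4 + 15/31180 = -22628*4/2151 + 15*(1/31180) = -90512/2151 + 3/6236 = -564426379/13413636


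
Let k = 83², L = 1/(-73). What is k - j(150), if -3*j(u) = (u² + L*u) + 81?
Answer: 1052318/73 ≈ 14415.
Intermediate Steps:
L = -1/73 ≈ -0.013699
j(u) = -27 - u²/3 + u/219 (j(u) = -((u² - u/73) + 81)/3 = -(81 + u² - u/73)/3 = -27 - u²/3 + u/219)
k = 6889
k - j(150) = 6889 - (-27 - ⅓*150² + (1/219)*150) = 6889 - (-27 - ⅓*22500 + 50/73) = 6889 - (-27 - 7500 + 50/73) = 6889 - 1*(-549421/73) = 6889 + 549421/73 = 1052318/73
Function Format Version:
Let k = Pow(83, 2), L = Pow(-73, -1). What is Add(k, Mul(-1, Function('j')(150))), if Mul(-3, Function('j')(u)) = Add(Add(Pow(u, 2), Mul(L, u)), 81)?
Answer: Rational(1052318, 73) ≈ 14415.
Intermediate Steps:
L = Rational(-1, 73) ≈ -0.013699
Function('j')(u) = Add(-27, Mul(Rational(-1, 3), Pow(u, 2)), Mul(Rational(1, 219), u)) (Function('j')(u) = Mul(Rational(-1, 3), Add(Add(Pow(u, 2), Mul(Rational(-1, 73), u)), 81)) = Mul(Rational(-1, 3), Add(81, Pow(u, 2), Mul(Rational(-1, 73), u))) = Add(-27, Mul(Rational(-1, 3), Pow(u, 2)), Mul(Rational(1, 219), u)))
k = 6889
Add(k, Mul(-1, Function('j')(150))) = Add(6889, Mul(-1, Add(-27, Mul(Rational(-1, 3), Pow(150, 2)), Mul(Rational(1, 219), 150)))) = Add(6889, Mul(-1, Add(-27, Mul(Rational(-1, 3), 22500), Rational(50, 73)))) = Add(6889, Mul(-1, Add(-27, -7500, Rational(50, 73)))) = Add(6889, Mul(-1, Rational(-549421, 73))) = Add(6889, Rational(549421, 73)) = Rational(1052318, 73)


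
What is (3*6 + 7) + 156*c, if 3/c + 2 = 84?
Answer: 1259/41 ≈ 30.707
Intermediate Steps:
c = 3/82 (c = 3/(-2 + 84) = 3/82 ≈ 0.036585)
(3*6 + 7) + 156*c = (3*6 + 7) + 156*(3/82) = (18 + 7) + 234/41 = 25 + 234/41 = 1259/41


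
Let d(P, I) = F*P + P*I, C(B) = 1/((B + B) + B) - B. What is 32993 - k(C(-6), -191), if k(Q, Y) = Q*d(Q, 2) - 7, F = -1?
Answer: 10680551/324 ≈ 32965.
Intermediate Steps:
C(B) = -B + 1/(3*B) (C(B) = 1/(2*B + B) - B = 1/(3*B) - B = -B + 1/(3*B))
d(P, I) = -P + I*P (d(P, I) = -P + P*I = -P + I*P)
k(Q, Y) = -7 + Q² (k(Q, Y) = Q*(Q*(-1 + 2)) - 7 = Q*(Q*1) - 7 = Q*Q - 7 = Q² - 7 = -7 + Q²)
32993 - k(C(-6), -191) = 32993 - (-7 + (-1*(-6) + (⅓)/(-6))²) = 32993 - (-7 + (6 + (⅓)*(-⅙))²) = 32993 - (-7 + (6 - 1/18)²) = 32993 - (-7 + (107/18)²) = 32993 - (-7 + 11449/324) = 32993 - 1*9181/324 = 32993 - 9181/324 = 10680551/324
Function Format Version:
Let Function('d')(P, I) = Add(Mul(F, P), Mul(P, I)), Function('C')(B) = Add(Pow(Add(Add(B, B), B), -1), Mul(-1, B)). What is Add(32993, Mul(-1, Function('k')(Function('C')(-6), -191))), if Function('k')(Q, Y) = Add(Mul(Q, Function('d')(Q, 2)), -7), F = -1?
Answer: Rational(10680551, 324) ≈ 32965.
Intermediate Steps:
Function('C')(B) = Add(Mul(-1, B), Mul(Rational(1, 3), Pow(B, -1))) (Function('C')(B) = Add(Pow(Add(Mul(2, B), B), -1), Mul(-1, B)) = Add(Pow(Mul(3, B), -1), Mul(-1, B)) = Add(Mul(Rational(1, 3), Pow(B, -1)), Mul(-1, B)) = Add(Mul(-1, B), Mul(Rational(1, 3), Pow(B, -1))))
Function('d')(P, I) = Add(Mul(-1, P), Mul(I, P)) (Function('d')(P, I) = Add(Mul(-1, P), Mul(P, I)) = Add(Mul(-1, P), Mul(I, P)))
Function('k')(Q, Y) = Add(-7, Pow(Q, 2)) (Function('k')(Q, Y) = Add(Mul(Q, Mul(Q, Add(-1, 2))), -7) = Add(Mul(Q, Mul(Q, 1)), -7) = Add(Mul(Q, Q), -7) = Add(Pow(Q, 2), -7) = Add(-7, Pow(Q, 2)))
Add(32993, Mul(-1, Function('k')(Function('C')(-6), -191))) = Add(32993, Mul(-1, Add(-7, Pow(Add(Mul(-1, -6), Mul(Rational(1, 3), Pow(-6, -1))), 2)))) = Add(32993, Mul(-1, Add(-7, Pow(Add(6, Mul(Rational(1, 3), Rational(-1, 6))), 2)))) = Add(32993, Mul(-1, Add(-7, Pow(Add(6, Rational(-1, 18)), 2)))) = Add(32993, Mul(-1, Add(-7, Pow(Rational(107, 18), 2)))) = Add(32993, Mul(-1, Add(-7, Rational(11449, 324)))) = Add(32993, Mul(-1, Rational(9181, 324))) = Add(32993, Rational(-9181, 324)) = Rational(10680551, 324)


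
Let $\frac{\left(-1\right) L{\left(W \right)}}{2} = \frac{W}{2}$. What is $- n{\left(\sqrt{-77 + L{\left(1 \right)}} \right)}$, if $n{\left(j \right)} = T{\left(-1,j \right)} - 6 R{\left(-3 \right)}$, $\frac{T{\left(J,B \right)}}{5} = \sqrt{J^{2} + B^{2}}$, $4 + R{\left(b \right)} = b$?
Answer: $-42 - 5 i \sqrt{77} \approx -42.0 - 43.875 i$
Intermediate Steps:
$R{\left(b \right)} = -4 + b$
$T{\left(J,B \right)} = 5 \sqrt{B^{2} + J^{2}}$ ($T{\left(J,B \right)} = 5 \sqrt{J^{2} + B^{2}} = 5 \sqrt{B^{2} + J^{2}}$)
$L{\left(W \right)} = - W$ ($L{\left(W \right)} = - 2 \frac{W}{2} = - W$)
$n{\left(j \right)} = 42 + 5 \sqrt{1 + j^{2}}$ ($n{\left(j \right)} = 5 \sqrt{j^{2} + \left(-1\right)^{2}} - 6 \left(-4 - 3\right) = 5 \sqrt{j^{2} + 1} - -42 = 5 \sqrt{1 + j^{2}} + 42 = 42 + 5 \sqrt{1 + j^{2}}$)
$- n{\left(\sqrt{-77 + L{\left(1 \right)}} \right)} = - (42 + 5 \sqrt{1 + \left(\sqrt{-77 - 1}\right)^{2}}) = - (42 + 5 \sqrt{1 + \left(\sqrt{-78}\right)^{2}}) = - (42 + 5 \sqrt{1 + \left(i \sqrt{78}\right)^{2}}) = - (42 + 5 \sqrt{1 - 78}) = - (42 + 5 \sqrt{-77}) = - (42 + 5 i \sqrt{77}) = -42 - 5 i \sqrt{77}$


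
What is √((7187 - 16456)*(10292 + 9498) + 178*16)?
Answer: I*√183430662 ≈ 13544.0*I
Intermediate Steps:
√((7187 - 16456)*(10292 + 9498) + 178*16) = √(-9269*19790 + 2848) = √(-183433510 + 2848) = √(-183430662) = I*√183430662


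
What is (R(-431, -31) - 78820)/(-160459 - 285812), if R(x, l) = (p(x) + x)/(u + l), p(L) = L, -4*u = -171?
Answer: 1235996/6991579 ≈ 0.17678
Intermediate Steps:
u = 171/4 (u = -¼*(-171) = 171/4 ≈ 42.750)
R(x, l) = 2*x/(171/4 + l) (R(x, l) = (x + x)/(171/4 + l) = (2*x)/(171/4 + l) = 2*x/(171/4 + l))
(R(-431, -31) - 78820)/(-160459 - 285812) = (8*(-431)/(171 + 4*(-31)) - 78820)/(-160459 - 285812) = (8*(-431)/(171 - 124) - 78820)/(-446271) = (8*(-431)/47 - 78820)*(-1/446271) = (8*(-431)*(1/47) - 78820)*(-1/446271) = (-3448/47 - 78820)*(-1/446271) = -3707988/47*(-1/446271) = 1235996/6991579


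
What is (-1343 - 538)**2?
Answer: 3538161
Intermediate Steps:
(-1343 - 538)**2 = (-1881)**2 = 3538161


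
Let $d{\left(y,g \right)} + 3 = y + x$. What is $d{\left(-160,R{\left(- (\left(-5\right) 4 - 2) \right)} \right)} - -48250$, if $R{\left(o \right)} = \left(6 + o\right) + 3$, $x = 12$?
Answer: $48099$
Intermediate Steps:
$R{\left(o \right)} = 9 + o$
$d{\left(y,g \right)} = 9 + y$ ($d{\left(y,g \right)} = -3 + \left(y + 12\right) = -3 + \left(12 + y\right) = 9 + y$)
$d{\left(-160,R{\left(- (\left(-5\right) 4 - 2) \right)} \right)} - -48250 = \left(9 - 160\right) - -48250 = -151 + 48250 = 48099$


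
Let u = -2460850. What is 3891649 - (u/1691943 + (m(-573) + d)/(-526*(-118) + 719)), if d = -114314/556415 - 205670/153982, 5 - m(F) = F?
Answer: 24909125114956401005262462/6400658400660271715 ≈ 3.8917e+6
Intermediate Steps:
m(F) = 5 - F
d = -66020085699/42838947265 (d = -114314*1/556415 - 205670*1/153982 = -114314/556415 - 102835/76991 = -66020085699/42838947265 ≈ -1.5411)
3891649 - (u/1691943 + (m(-573) + d)/(-526*(-118) + 719)) = 3891649 - (-2460850/1691943 + ((5 - 1*(-573)) - 66020085699/42838947265)/(-526*(-118) + 719)) = 3891649 - (-2460850*1/1691943 + ((5 + 573) - 66020085699/42838947265)/(62068 + 719)) = 3891649 - (-31150/21417 + (578 - 66020085699/42838947265)/62787) = 3891649 - (-31150/21417 + (24694891433471/42838947265)*(1/62787)) = 3891649 - (-31150/21417 + 24694891433471/2689728981927555) = 3891649 - 1*(-9250685255245854427/6400658400660271715) = 3891649 + 9250685255245854427/6400658400660271715 = 24909125114956401005262462/6400658400660271715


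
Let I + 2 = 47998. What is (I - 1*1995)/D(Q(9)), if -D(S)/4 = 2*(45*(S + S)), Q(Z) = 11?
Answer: -46001/7920 ≈ -5.8082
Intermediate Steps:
I = 47996 (I = -2 + 47998 = 47996)
D(S) = -720*S (D(S) = -8*45*(S + S) = -8*45*(2*S) = -8*90*S = -720*S)
(I - 1*1995)/D(Q(9)) = (47996 - 1*1995)/((-720*11)) = (47996 - 1995)/(-7920) = 46001*(-1/7920) = -46001/7920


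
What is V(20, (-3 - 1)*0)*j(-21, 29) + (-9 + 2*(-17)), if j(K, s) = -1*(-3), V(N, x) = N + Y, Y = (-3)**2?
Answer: 44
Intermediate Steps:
Y = 9
V(N, x) = 9 + N (V(N, x) = N + 9 = 9 + N)
j(K, s) = 3
V(20, (-3 - 1)*0)*j(-21, 29) + (-9 + 2*(-17)) = (9 + 20)*3 + (-9 + 2*(-17)) = 29*3 + (-9 - 34) = 87 - 43 = 44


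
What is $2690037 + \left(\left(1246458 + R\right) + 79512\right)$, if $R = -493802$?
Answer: $3522205$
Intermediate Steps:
$2690037 + \left(\left(1246458 + R\right) + 79512\right) = 2690037 + \left(\left(1246458 - 493802\right) + 79512\right) = 2690037 + \left(752656 + 79512\right) = 2690037 + 832168 = 3522205$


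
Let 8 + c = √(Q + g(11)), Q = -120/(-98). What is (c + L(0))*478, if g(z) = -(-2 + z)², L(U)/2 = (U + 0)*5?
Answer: -3824 + 478*I*√3909/7 ≈ -3824.0 + 4269.4*I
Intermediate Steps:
L(U) = 10*U (L(U) = 2*((U + 0)*5) = 2*(U*5) = 2*(5*U) = 10*U)
Q = 60/49 (Q = -120*(-1/98) = 60/49 ≈ 1.2245)
c = -8 + I*√3909/7 (c = -8 + √(60/49 - (-2 + 11)²) = -8 + √(60/49 - 1*9²) = -8 + √(60/49 - 1*81) = -8 + √(60/49 - 81) = -8 + √(-3909/49) = -8 + I*√3909/7 ≈ -8.0 + 8.9317*I)
(c + L(0))*478 = ((-8 + I*√3909/7) + 10*0)*478 = ((-8 + I*√3909/7) + 0)*478 = (-8 + I*√3909/7)*478 = -3824 + 478*I*√3909/7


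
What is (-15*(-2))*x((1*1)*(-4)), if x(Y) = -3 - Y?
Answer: 30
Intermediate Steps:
(-15*(-2))*x((1*1)*(-4)) = (-15*(-2))*(-3 - 1*1*(-4)) = 30*(-3 - (-4)) = 30*(-3 - 1*(-4)) = 30*(-3 + 4) = 30*1 = 30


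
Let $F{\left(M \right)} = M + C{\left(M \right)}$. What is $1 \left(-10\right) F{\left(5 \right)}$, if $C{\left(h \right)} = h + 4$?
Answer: $-140$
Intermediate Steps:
$C{\left(h \right)} = 4 + h$
$F{\left(M \right)} = 4 + 2 M$ ($F{\left(M \right)} = M + \left(4 + M\right) = 4 + 2 M$)
$1 \left(-10\right) F{\left(5 \right)} = 1 \left(-10\right) \left(4 + 2 \cdot 5\right) = - 10 \left(4 + 10\right) = \left(-10\right) 14 = -140$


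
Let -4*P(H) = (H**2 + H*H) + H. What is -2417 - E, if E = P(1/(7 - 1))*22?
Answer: -21742/9 ≈ -2415.8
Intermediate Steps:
P(H) = -H**2/2 - H/4 (P(H) = -((H**2 + H*H) + H)/4 = -((H**2 + H**2) + H)/4 = -(2*H**2 + H)/4 = -(H + 2*H**2)/4 = -H**2/2 - H/4)
E = -11/9 (E = -(1 + 2/(7 - 1))/(4*(7 - 1))*22 = -1/4*(1 + 2/6)/6*22 = -1/4*1/6*(1 + 2*(1/6))*22 = -1/4*1/6*(1 + 1/3)*22 = -1/4*1/6*4/3*22 = -1/18*22 = -11/9 ≈ -1.2222)
-2417 - E = -2417 - 1*(-11/9) = -2417 + 11/9 = -21742/9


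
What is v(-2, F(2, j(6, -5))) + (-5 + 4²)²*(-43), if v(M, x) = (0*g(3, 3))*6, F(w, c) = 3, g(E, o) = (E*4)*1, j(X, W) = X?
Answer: -5203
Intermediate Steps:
g(E, o) = 4*E (g(E, o) = (4*E)*1 = 4*E)
v(M, x) = 0 (v(M, x) = (0*(4*3))*6 = (0*12)*6 = 0*6 = 0)
v(-2, F(2, j(6, -5))) + (-5 + 4²)²*(-43) = 0 + (-5 + 4²)²*(-43) = 0 + (-5 + 16)²*(-43) = 0 + 11²*(-43) = 0 + 121*(-43) = 0 - 5203 = -5203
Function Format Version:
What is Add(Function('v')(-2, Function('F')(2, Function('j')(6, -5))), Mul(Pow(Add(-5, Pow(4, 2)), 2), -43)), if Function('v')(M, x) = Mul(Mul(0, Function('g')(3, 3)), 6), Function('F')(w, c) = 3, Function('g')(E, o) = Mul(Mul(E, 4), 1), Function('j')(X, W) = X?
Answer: -5203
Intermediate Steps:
Function('g')(E, o) = Mul(4, E) (Function('g')(E, o) = Mul(Mul(4, E), 1) = Mul(4, E))
Function('v')(M, x) = 0 (Function('v')(M, x) = Mul(Mul(0, Mul(4, 3)), 6) = Mul(Mul(0, 12), 6) = Mul(0, 6) = 0)
Add(Function('v')(-2, Function('F')(2, Function('j')(6, -5))), Mul(Pow(Add(-5, Pow(4, 2)), 2), -43)) = Add(0, Mul(Pow(Add(-5, Pow(4, 2)), 2), -43)) = Add(0, Mul(Pow(Add(-5, 16), 2), -43)) = Add(0, Mul(Pow(11, 2), -43)) = Add(0, Mul(121, -43)) = Add(0, -5203) = -5203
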